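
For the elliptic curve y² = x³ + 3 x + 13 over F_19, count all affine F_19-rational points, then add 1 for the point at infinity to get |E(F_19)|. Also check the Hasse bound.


Affine points = {(1, 6), (1, 13), (3, 7), (3, 12), (5, 1), (5, 18), (6, 0), (7, 4), (7, 15), (8, 6), (8, 13), (9, 3), (9, 16), (10, 6), (10, 13), (11, 3), (11, 16), (13, 8), (13, 11), (14, 5), (14, 14), (18, 3), (18, 16)}; affine count = 23; |E(F_19)| = 24.

Discriminant check: Δ ∝ 4a³ + 27b² = 4·3³ + 27·13² = 4·27 + 27·169 ≡ 16 (mod 19). Nonzero ⇒ E is nonsingular.
For each x ∈ F_19, compute rhs = x³ + 3·x + 13 mod 19, then count y ∈ F_19 with y² ≡ rhs.
  x = 0: rhs = 13, matching y values: none (0 points).
  x = 1: rhs = 17, matching y values: 6, 13 (2 points).
  x = 2: rhs = 8, matching y values: none (0 points).
  x = 3: rhs = 11, matching y values: 7, 12 (2 points).
  x = 4: rhs = 13, matching y values: none (0 points).
  x = 5: rhs = 1, matching y values: 1, 18 (2 points).
  x = 6: rhs = 0, matching y values: 0 (1 points).
  x = 7: rhs = 16, matching y values: 4, 15 (2 points).
  x = 8: rhs = 17, matching y values: 6, 13 (2 points).
  x = 9: rhs = 9, matching y values: 3, 16 (2 points).
  x = 10: rhs = 17, matching y values: 6, 13 (2 points).
  x = 11: rhs = 9, matching y values: 3, 16 (2 points).
  x = 12: rhs = 10, matching y values: none (0 points).
  x = 13: rhs = 7, matching y values: 8, 11 (2 points).
  x = 14: rhs = 6, matching y values: 5, 14 (2 points).
  x = 15: rhs = 13, matching y values: none (0 points).
  x = 16: rhs = 15, matching y values: none (0 points).
  x = 17: rhs = 18, matching y values: none (0 points).
  x = 18: rhs = 9, matching y values: 3, 16 (2 points).
Total affine count: 23.
Full point count |E(F_19)| = 23 + 1 = 24.
Hasse bound: |24 − (19+1)| = |4| = 4 ≤ 2√19 ≈ 8.7178 ✓.


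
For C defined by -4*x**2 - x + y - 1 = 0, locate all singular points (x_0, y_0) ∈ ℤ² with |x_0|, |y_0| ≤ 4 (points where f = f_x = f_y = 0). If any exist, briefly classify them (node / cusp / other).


No singular points in the scanned grid; C is smooth there.

Compute partial derivatives:
  f_x = -8*x - 1.
  f_y = 1.
f_y = 1 is a nonzero constant, so f_y never vanishes: no point (x, y) can satisfy f = f_x = f_y = 0. In particular no (x, y) ∈ {−4, ..., 4}² is singular; the curve is smooth.


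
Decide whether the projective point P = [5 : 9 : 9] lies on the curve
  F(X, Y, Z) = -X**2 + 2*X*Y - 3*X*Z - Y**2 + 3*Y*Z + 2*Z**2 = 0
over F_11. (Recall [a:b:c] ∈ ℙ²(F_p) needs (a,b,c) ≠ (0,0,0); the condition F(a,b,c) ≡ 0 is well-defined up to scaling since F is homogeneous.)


F(5,9,9) ≡ 1 (mod 11); P is NOT on the curve.

Evaluate F(5, 9, 9) term-by-term (mod 11).
  -X**2 ↦ -1·25·1·1 = -25
  2*X*Y ↦ 2·5·9·1 = 90
  -3*X*Z ↦ -3·5·1·9 = -135
  -Y**2 ↦ -1·1·81·1 = -81
  3*Y*Z ↦ 3·1·9·9 = 243
  2*Z**2 ↦ 2·1·1·81 = 162
Sum: F(5, 9, 9) = (-25) + (90) + (-135) + (-81) + (243) + (162) = 254.
Reducing mod 11: 254 ≡ 1 (mod 11).
Since F(a, b, c) ≡ 1 ≠ 0 (mod 11), P does NOT lie on the curve.


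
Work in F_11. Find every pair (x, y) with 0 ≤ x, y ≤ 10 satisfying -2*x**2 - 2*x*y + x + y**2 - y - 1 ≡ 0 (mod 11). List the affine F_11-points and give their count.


Affine F_11-points: {(0, 4), (0, 8), (2, 1), (2, 4), (3, 1), (3, 6), (8, 0), (8, 6), (9, 0), (9, 8)}; count = 10.

For each of the 121 pairs (x, y) ∈ F_11², evaluate f(x, y) mod 11. Record the zeros.
  x = 0: [0↦10, 1↦10, 2↦1, 3↦5, 4↦0, 5↦8, 6↦7, 7↦8, 8↦0, 9↦5, 10↦1]  zeros at y ∈ {4, 8}
  x = 1: [0↦9, 1↦7, 2↦7, 3↦9, 4↦2, 5↦8, 6↦5, 7↦4, 8↦5, 9↦8, 10↦2]  zeros at y ∈ ∅
  x = 2: [0↦4, 1↦0, 2↦9, 3↦9, 4↦0, 5↦4, 6↦10, 7↦7, 8↦6, 9↦7, 10↦10]  zeros at y ∈ {1, 4}
  x = 3: [0↦6, 1↦0, 2↦7, 3↦5, 4↦5, 5↦7, 6↦0, 7↦6, 8↦3, 9↦2, 10↦3]  zeros at y ∈ {1, 6}
  x = 4: [0↦4, 1↦7, 2↦1, 3↦8, 4↦6, 5↦6, 6↦8, 7↦1, 8↦7, 9↦4, 10↦3]  zeros at y ∈ ∅
  x = 5: [0↦9, 1↦10, 2↦2, 3↦7, 4↦3, 5↦1, 6↦1, 7↦3, 8↦7, 9↦2, 10↦10]  zeros at y ∈ ∅
  x = 6: [0↦10, 1↦9, 2↦10, 3↦2, 4↦7, 5↦3, 6↦1, 7↦1, 8↦3, 9↦7, 10↦2]  zeros at y ∈ ∅
  x = 7: [0↦7, 1↦4, 2↦3, 3↦4, 4↦7, 5↦1, 6↦8, 7↦6, 8↦6, 9↦8, 10↦1]  zeros at y ∈ ∅
  x = 8: [0↦0, 1↦6, 2↦3, 3↦2, 4↦3, 5↦6, 6↦0, 7↦7, 8↦5, 9↦5, 10↦7]  zeros at y ∈ {0, 6}
  x = 9: [0↦0, 1↦4, 2↦10, 3↦7, 4↦6, 5↦7, 6↦10, 7↦4, 8↦0, 9↦9, 10↦9]  zeros at y ∈ {0, 8}
  x = 10: [0↦7, 1↦9, 2↦2, 3↦8, 4↦5, 5↦4, 6↦5, 7↦8, 8↦2, 9↦9, 10↦7]  zeros at y ∈ ∅
Collecting zeros: affine points = {(0, 4), (0, 8), (2, 1), (2, 4), (3, 1), (3, 6), (8, 0), (8, 6), (9, 0), (9, 8)}.
Total count |C(F_11)_aff| = 10.


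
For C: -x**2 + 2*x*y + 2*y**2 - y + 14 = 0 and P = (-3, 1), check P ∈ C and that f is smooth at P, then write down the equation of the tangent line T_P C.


Tangent line at P: 8*x - 3*y + 27 = 0.

Step 1: f(-3, 1) = 0, so P lies on C.
Step 2: partial derivatives
  f_x(x, y) = -2*x + 2*y, f_y(x, y) = 2*x + 4*y - 1.
  f_x(P) = 8, f_y(P) = -3 (gradient nonzero, so P is smooth).
Step 3: tangent line at P: 8·(x − -3) + -3·(y − 1) = 0.
Expanding: 8*x - 3*y + 27 = 0.


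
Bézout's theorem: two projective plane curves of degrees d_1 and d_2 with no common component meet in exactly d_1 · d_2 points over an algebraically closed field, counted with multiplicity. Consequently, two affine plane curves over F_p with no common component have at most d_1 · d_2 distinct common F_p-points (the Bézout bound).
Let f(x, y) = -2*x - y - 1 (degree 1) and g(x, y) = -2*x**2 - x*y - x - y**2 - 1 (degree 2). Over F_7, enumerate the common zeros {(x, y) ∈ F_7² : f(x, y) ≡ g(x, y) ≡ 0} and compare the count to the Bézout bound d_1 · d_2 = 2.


Common zeros: ∅; count = 0; Bézout bound = 2.

deg(f) = 1, deg(g) = 2, so Bézout bound = 2.
Scan x ∈ F_7. For each x, list the y ∈ F_7 with f(x, y) ≡ 0 and those with g(x, y) ≡ 0 (mod 7); the common zeros in that column are the intersection.
  x = 0: f ≡ 0 at y ∈ {6}; g ≡ 0 at y ∈ ∅; common: ∅.
  x = 1: f ≡ 0 at y ∈ {4}; g ≡ 0 at y ∈ ∅; common: ∅.
  x = 2: f ≡ 0 at y ∈ {2}; g ≡ 0 at y ∈ {1, 4}; common: ∅.
  x = 3: f ≡ 0 at y ∈ {0}; g ≡ 0 at y ∈ ∅; common: ∅.
  x = 4: f ≡ 0 at y ∈ {5}; g ≡ 0 at y ∈ {1, 2}; common: ∅.
  x = 5: f ≡ 0 at y ∈ {3}; g ≡ 0 at y ∈ {0, 2}; common: ∅.
  x = 6: f ≡ 0 at y ∈ {1}; g ≡ 0 at y ∈ {4}; common: ∅.
Collecting: common zeros = ∅, so the count is 0.
Comparison with the Bézout bound: 0 ≤ 2 = deg(f)·deg(g), as expected for curves with no common component (the affine F_7-count falls short of the bound because intersections may lie at infinity, over extension fields, or carry multiplicity).


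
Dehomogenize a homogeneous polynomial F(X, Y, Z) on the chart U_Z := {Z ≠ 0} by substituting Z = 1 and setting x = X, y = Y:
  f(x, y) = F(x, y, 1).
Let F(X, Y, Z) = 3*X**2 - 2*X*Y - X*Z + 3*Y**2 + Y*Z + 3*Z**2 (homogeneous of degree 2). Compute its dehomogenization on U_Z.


f(x, y) = 3*x**2 - 2*x*y - x + 3*y**2 + y + 3

On U_Z we set Z = 1. Each monomial c·X^i·Y^j·Z^k in F becomes c·x^i·y^j·1^k = c·x^i·y^j.
Substituting Z = 1: F(X, Y, 1) = 3*x**2 - 2*x*y - x + 3*y**2 + y + 3.
Note: deg(f) ≤ deg(F) = 2; strict inequality happens when F is divisible by Z (lost terms).


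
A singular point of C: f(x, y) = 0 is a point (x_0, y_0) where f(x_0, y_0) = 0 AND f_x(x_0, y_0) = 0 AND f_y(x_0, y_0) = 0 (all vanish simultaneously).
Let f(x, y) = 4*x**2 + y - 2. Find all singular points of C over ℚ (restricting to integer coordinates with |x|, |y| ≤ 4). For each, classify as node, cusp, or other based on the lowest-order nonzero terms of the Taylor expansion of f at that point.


No singular points in the scanned grid; C is smooth there.

Compute partial derivatives:
  f_x = 8*x.
  f_y = 1.
f_y = 1 is a nonzero constant, so f_y never vanishes: no point (x, y) can satisfy f = f_x = f_y = 0. In particular no (x, y) ∈ {−4, ..., 4}² is singular; the curve is smooth.


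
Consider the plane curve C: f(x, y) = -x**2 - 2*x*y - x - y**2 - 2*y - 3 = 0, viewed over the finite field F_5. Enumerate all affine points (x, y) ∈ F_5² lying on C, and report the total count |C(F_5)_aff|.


Affine F_5-points: {(1, 0), (1, 1), (2, 2), (3, 0), (3, 2)}; count = 5.

For each of the 25 pairs (x, y) ∈ F_5², evaluate f(x, y) mod 5. Record the zeros.
  x = 0: [0↦2, 1↦4, 2↦4, 3↦2, 4↦3]  zeros at y ∈ ∅
  x = 1: [0↦0, 1↦0, 2↦3, 3↦4, 4↦3]  zeros at y ∈ {0, 1}
  x = 2: [0↦1, 1↦4, 2↦0, 3↦4, 4↦1]  zeros at y ∈ {2}
  x = 3: [0↦0, 1↦1, 2↦0, 3↦2, 4↦2]  zeros at y ∈ {0, 2}
  x = 4: [0↦2, 1↦1, 2↦3, 3↦3, 4↦1]  zeros at y ∈ ∅
Collecting zeros: affine points = {(1, 0), (1, 1), (2, 2), (3, 0), (3, 2)}.
Total count |C(F_5)_aff| = 5.


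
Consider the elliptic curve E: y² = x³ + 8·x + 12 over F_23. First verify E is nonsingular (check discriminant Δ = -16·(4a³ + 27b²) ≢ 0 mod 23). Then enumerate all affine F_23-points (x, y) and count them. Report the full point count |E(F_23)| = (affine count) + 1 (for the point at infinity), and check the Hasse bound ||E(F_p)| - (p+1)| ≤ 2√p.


Affine points = {(0, 9), (0, 14), (2, 6), (2, 17), (4, 4), (4, 19), (5, 4), (5, 19), (6, 0), (8, 6), (8, 17), (9, 10), (9, 13), (13, 6), (13, 17), (14, 4), (14, 19), (16, 2), (16, 21), (17, 1), (17, 22), (18, 10), (18, 13), (19, 10), (19, 13), (22, 7), (22, 16)}; affine count = 27; |E(F_23)| = 28.

Discriminant check: Δ ∝ 4a³ + 27b² = 4·8³ + 27·12² = 4·512 + 27·144 ≡ 2 (mod 23). Nonzero ⇒ E is nonsingular.
For each x ∈ F_23, compute rhs = x³ + 8·x + 12 mod 23, then count y ∈ F_23 with y² ≡ rhs.
  x = 0: rhs = 12, matching y values: 9, 14 (2 points).
  x = 1: rhs = 21, matching y values: none (0 points).
  x = 2: rhs = 13, matching y values: 6, 17 (2 points).
  x = 3: rhs = 17, matching y values: none (0 points).
  x = 4: rhs = 16, matching y values: 4, 19 (2 points).
  x = 5: rhs = 16, matching y values: 4, 19 (2 points).
  x = 6: rhs = 0, matching y values: 0 (1 points).
  x = 7: rhs = 20, matching y values: none (0 points).
  x = 8: rhs = 13, matching y values: 6, 17 (2 points).
  x = 9: rhs = 8, matching y values: 10, 13 (2 points).
  x = 10: rhs = 11, matching y values: none (0 points).
  x = 11: rhs = 5, matching y values: none (0 points).
  x = 12: rhs = 19, matching y values: none (0 points).
  x = 13: rhs = 13, matching y values: 6, 17 (2 points).
  x = 14: rhs = 16, matching y values: 4, 19 (2 points).
  x = 15: rhs = 11, matching y values: none (0 points).
  x = 16: rhs = 4, matching y values: 2, 21 (2 points).
  x = 17: rhs = 1, matching y values: 1, 22 (2 points).
  x = 18: rhs = 8, matching y values: 10, 13 (2 points).
  x = 19: rhs = 8, matching y values: 10, 13 (2 points).
  x = 20: rhs = 7, matching y values: none (0 points).
  x = 21: rhs = 11, matching y values: none (0 points).
  x = 22: rhs = 3, matching y values: 7, 16 (2 points).
Total affine count: 27.
Full point count |E(F_23)| = 27 + 1 = 28.
Hasse bound: |28 − (23+1)| = |4| = 4 ≤ 2√23 ≈ 9.5917 ✓.


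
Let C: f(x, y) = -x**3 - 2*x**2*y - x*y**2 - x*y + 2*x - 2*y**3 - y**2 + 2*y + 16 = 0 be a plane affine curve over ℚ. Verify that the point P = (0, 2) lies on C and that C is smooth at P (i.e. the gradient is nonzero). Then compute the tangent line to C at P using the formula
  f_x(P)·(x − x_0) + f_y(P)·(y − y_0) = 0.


Tangent line at P: -4*x - 26*y + 52 = 0.

Step 1: f(0, 2) = 0, so P lies on C.
Step 2: partial derivatives
  f_x(x, y) = -3*x**2 - 4*x*y - y**2 - y + 2, f_y(x, y) = -2*x**2 - 2*x*y - x - 6*y**2 - 2*y + 2.
  f_x(P) = -4, f_y(P) = -26 (gradient nonzero, so P is smooth).
Step 3: tangent line at P: -4·(x − 0) + -26·(y − 2) = 0.
Expanding: -4*x - 26*y + 52 = 0.


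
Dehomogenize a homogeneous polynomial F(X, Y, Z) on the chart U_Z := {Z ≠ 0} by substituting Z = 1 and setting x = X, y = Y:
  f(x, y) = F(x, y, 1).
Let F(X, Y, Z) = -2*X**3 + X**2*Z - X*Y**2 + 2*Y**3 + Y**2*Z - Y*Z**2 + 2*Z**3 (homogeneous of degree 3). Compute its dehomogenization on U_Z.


f(x, y) = -2*x**3 + x**2 - x*y**2 + 2*y**3 + y**2 - y + 2

On U_Z we set Z = 1. Each monomial c·X^i·Y^j·Z^k in F becomes c·x^i·y^j·1^k = c·x^i·y^j.
Substituting Z = 1: F(X, Y, 1) = -2*x**3 + x**2 - x*y**2 + 2*y**3 + y**2 - y + 2.
Note: deg(f) ≤ deg(F) = 3; strict inequality happens when F is divisible by Z (lost terms).


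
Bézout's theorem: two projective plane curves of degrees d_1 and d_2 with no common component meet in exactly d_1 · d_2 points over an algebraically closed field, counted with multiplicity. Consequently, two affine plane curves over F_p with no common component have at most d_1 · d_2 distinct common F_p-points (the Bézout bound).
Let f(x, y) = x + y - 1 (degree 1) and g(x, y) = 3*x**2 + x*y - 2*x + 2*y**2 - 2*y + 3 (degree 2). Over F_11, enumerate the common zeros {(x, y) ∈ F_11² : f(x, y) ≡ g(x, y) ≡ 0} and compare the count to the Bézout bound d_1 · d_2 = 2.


Common zeros: {(4, 8), (5, 7)}; count = 2; Bézout bound = 2.

deg(f) = 1, deg(g) = 2, so Bézout bound = 2.
Scan x ∈ F_11. For each x, list the y ∈ F_11 with f(x, y) ≡ 0 and those with g(x, y) ≡ 0 (mod 11); the common zeros in that column are the intersection.
  x = 0: f ≡ 0 at y ∈ {1}; g ≡ 0 at y ∈ ∅; common: ∅.
  x = 1: f ≡ 0 at y ∈ {0}; g ≡ 0 at y ∈ ∅; common: ∅.
  x = 2: f ≡ 0 at y ∈ {10}; g ≡ 0 at y ∈ {0}; common: ∅.
  x = 3: f ≡ 0 at y ∈ {9}; g ≡ 0 at y ∈ ∅; common: ∅.
  x = 4: f ≡ 0 at y ∈ {8}; g ≡ 0 at y ∈ {2, 8}; common: {8}.
  x = 5: f ≡ 0 at y ∈ {7}; g ≡ 0 at y ∈ {7, 8}; common: {7}.
  x = 6: f ≡ 0 at y ∈ {6}; g ≡ 0 at y ∈ {0, 9}; common: ∅.
  x = 7: f ≡ 0 at y ∈ {5}; g ≡ 0 at y ∈ {1, 2}; common: ∅.
  x = 8: f ≡ 0 at y ∈ {4}; g ≡ 0 at y ∈ {1, 7}; common: ∅.
  x = 9: f ≡ 0 at y ∈ {3}; g ≡ 0 at y ∈ ∅; common: ∅.
  x = 10: f ≡ 0 at y ∈ {2}; g ≡ 0 at y ∈ {9}; common: ∅.
Collecting: common zeros = {(4, 8), (5, 7)}, so the count is 2.
Comparison with the Bézout bound: 2 ≤ 2 = deg(f)·deg(g), as expected for curves with no common component (the bound is attained).


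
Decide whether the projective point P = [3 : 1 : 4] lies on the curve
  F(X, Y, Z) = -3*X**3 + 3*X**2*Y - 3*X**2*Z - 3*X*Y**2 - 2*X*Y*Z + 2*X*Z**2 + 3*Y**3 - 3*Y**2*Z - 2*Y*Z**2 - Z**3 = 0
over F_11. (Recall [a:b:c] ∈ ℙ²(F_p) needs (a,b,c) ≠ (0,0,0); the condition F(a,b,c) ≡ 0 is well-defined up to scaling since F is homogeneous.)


F(3,1,4) ≡ 5 (mod 11); P is NOT on the curve.

Evaluate F(3, 1, 4) term-by-term (mod 11).
  -3*X**3 ↦ -3·27·1·1 = -81
  3*X**2*Y ↦ 3·9·1·1 = 27
  -3*X**2*Z ↦ -3·9·1·4 = -108
  -3*X*Y**2 ↦ -3·3·1·1 = -9
  -2*X*Y*Z ↦ -2·3·1·4 = -24
  2*X*Z**2 ↦ 2·3·1·16 = 96
  3*Y**3 ↦ 3·1·1·1 = 3
  -3*Y**2*Z ↦ -3·1·1·4 = -12
  -2*Y*Z**2 ↦ -2·1·1·16 = -32
  -Z**3 ↦ -1·1·1·64 = -64
Sum: F(3, 1, 4) = (-81) + (27) + (-108) + (-9) + (-24) + (96) + (3) + (-12) + (-32) + (-64) = -204.
Reducing mod 11: -204 ≡ 5 (mod 11).
Since F(a, b, c) ≡ 5 ≠ 0 (mod 11), P does NOT lie on the curve.


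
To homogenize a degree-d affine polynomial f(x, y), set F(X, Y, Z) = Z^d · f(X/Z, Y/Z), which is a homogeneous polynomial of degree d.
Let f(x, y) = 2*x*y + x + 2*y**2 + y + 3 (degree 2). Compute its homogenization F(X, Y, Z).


F(X, Y, Z) = 2*X*Y + X*Z + 2*Y**2 + Y*Z + 3*Z**2

deg(f) = 2.
Substitute x = X/Z, y = Y/Z into f, then multiply by Z^2.
  monomial 2·x^1·y^1 ↦ 2·X^1·Y^1·Z^0.
  monomial 1·x^1·y^0 ↦ 1·X^1·Y^0·Z^1.
  monomial 2·x^0·y^2 ↦ 2·X^0·Y^2·Z^0.
  monomial 1·x^0·y^1 ↦ 1·X^0·Y^1·Z^1.
  monomial 3·x^0·y^0 ↦ 3·X^0·Y^0·Z^2.
Collecting: F(X, Y, Z) = 2*X*Y + X*Z + 2*Y**2 + Y*Z + 3*Z**2.


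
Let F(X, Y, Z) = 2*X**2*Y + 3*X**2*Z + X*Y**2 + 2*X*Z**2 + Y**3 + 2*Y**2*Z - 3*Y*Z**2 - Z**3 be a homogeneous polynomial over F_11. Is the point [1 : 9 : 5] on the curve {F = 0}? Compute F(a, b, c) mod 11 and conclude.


F(1,9,5) ≡ 1 (mod 11); P is NOT on the curve.

Evaluate F(1, 9, 5) term-by-term (mod 11).
  2*X**2*Y ↦ 2·1·9·1 = 18
  3*X**2*Z ↦ 3·1·1·5 = 15
  X*Y**2 ↦ 1·1·81·1 = 81
  2*X*Z**2 ↦ 2·1·1·25 = 50
  Y**3 ↦ 1·1·729·1 = 729
  2*Y**2*Z ↦ 2·1·81·5 = 810
  -3*Y*Z**2 ↦ -3·1·9·25 = -675
  -Z**3 ↦ -1·1·1·125 = -125
Sum: F(1, 9, 5) = (18) + (15) + (81) + (50) + (729) + (810) + (-675) + (-125) = 903.
Reducing mod 11: 903 ≡ 1 (mod 11).
Since F(a, b, c) ≡ 1 ≠ 0 (mod 11), P does NOT lie on the curve.


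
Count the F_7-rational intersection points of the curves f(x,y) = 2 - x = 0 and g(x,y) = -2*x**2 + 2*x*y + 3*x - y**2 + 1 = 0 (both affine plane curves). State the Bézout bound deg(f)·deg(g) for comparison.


Common zeros: ∅; count = 0; Bézout bound = 2.

deg(f) = 1, deg(g) = 2, so Bézout bound = 2.
Scan x ∈ F_7. For each x, list the y ∈ F_7 with f(x, y) ≡ 0 and those with g(x, y) ≡ 0 (mod 7); the common zeros in that column are the intersection.
  x = 0: f ≡ 0 at y ∈ ∅; g ≡ 0 at y ∈ {1, 6}; common: ∅.
  x = 1: f ≡ 0 at y ∈ ∅; g ≡ 0 at y ∈ ∅; common: ∅.
  x = 2: f ≡ 0 at y ∈ {0, 1, 2, 3, 4, 5, 6}; g ≡ 0 at y ∈ ∅; common: ∅.
  x = 3: f ≡ 0 at y ∈ ∅; g ≡ 0 at y ∈ {2, 4}; common: ∅.
  x = 4: f ≡ 0 at y ∈ ∅; g ≡ 0 at y ∈ {2, 6}; common: ∅.
  x = 5: f ≡ 0 at y ∈ ∅; g ≡ 0 at y ∈ ∅; common: ∅.
  x = 6: f ≡ 0 at y ∈ ∅; g ≡ 0 at y ∈ {1, 4}; common: ∅.
Collecting: common zeros = ∅, so the count is 0.
Comparison with the Bézout bound: 0 ≤ 2 = deg(f)·deg(g), as expected for curves with no common component (the affine F_7-count falls short of the bound because intersections may lie at infinity, over extension fields, or carry multiplicity).


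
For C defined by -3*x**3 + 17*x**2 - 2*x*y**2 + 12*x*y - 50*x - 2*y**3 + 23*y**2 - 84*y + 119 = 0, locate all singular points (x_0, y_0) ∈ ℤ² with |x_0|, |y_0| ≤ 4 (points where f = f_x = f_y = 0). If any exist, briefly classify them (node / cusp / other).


Singular points: {(2, 3)}; classification: node.

Compute partial derivatives:
  f_x = -9*x**2 + 34*x - 2*y**2 + 12*y - 50.
  f_y = -4*x*y + 12*x - 6*y**2 + 46*y - 84.
Scan x_0 ∈ {−4, ..., 4}. For each x_0, f_y(x_0, y) is a polynomial in y; find its integer roots y ∈ {−4, ..., 4}, then test f_x and f at those candidates.
  x = -4: f_y(-4, y) = -6*y**2 + 62*y - 132; vanishes at y ∈ {3}. (-4, 3): f_x = -312 ≠ 0.
  x = -3: f_y(-3, y) = -6*y**2 + 58*y - 120; vanishes at y ∈ {3}. (-3, 3): f_x = -215 ≠ 0.
  x = -2: f_y(-2, y) = -6*y**2 + 54*y - 108; vanishes at y ∈ {3}. (-2, 3): f_x = -136 ≠ 0.
  x = -1: f_y(-1, y) = -6*y**2 + 50*y - 96; vanishes at y ∈ {3}. (-1, 3): f_x = -75 ≠ 0.
  x = 0: f_y(0, y) = -6*y**2 + 46*y - 84; vanishes at y ∈ {3}. (0, 3): f_x = -32 ≠ 0.
  x = 1: f_y(1, y) = -6*y**2 + 42*y - 72; vanishes at y ∈ {3, 4}. (1, 3): f_x = -7 ≠ 0; (1, 4): f_x = -9 ≠ 0.
  x = 2: f_y(2, y) = -6*y**2 + 38*y - 60; vanishes at y ∈ {3}. (2, 3): f_x = 0, f = 0 — SINGULAR.
  x = 3: f_y(3, y) = -6*y**2 + 34*y - 48; vanishes at y ∈ {3}. (3, 3): f_x = -11 ≠ 0.
  x = 4: f_y(4, y) = -6*y**2 + 30*y - 36; vanishes at y ∈ {2, 3}. (4, 2): f_x = -42 ≠ 0; (4, 3): f_x = -40 ≠ 0.
Only singular point on the grid: (2, 3).
Classify: substitute x = 2 + u, y = 3 + v and expand: f = -3*u**3 - u**2 - 2*u*v**2 - 2*v**3 + v**2.
No constant or linear terms (consistent with a singular point). Quadratic part: -u**2 + v**2. Cubic part: -3*u**3 - 2*u*v**2 - 2*v**3.
The quadratic part v**2 - u**2 = (v − u)(v + u) splits into two distinct linear factors, so there are two distinct tangent lines y − 3 = ±(x − 2) — this is a node (ordinary double point).
Classification: node.


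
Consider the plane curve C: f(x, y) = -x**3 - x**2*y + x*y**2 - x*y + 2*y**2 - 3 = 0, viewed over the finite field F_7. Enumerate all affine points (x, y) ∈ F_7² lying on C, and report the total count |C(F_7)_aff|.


Affine F_7-points: {(2, 2), (2, 3), (3, 3), (3, 5), (5, 6), (6, 3), (6, 4)}; count = 7.

For each of the 49 pairs (x, y) ∈ F_7², evaluate f(x, y) mod 7. Record the zeros.
  x = 0: [0↦4, 1↦6, 2↦5, 3↦1, 4↦1, 5↦5, 6↦6]  zeros at y ∈ ∅
  x = 1: [0↦3, 1↦4, 2↦4, 3↦3, 4↦1, 5↦5, 6↦1]  zeros at y ∈ ∅
  x = 2: [0↦3, 1↦1, 2↦0, 3↦0, 4↦1, 5↦3, 6↦6]  zeros at y ∈ {2, 3}
  x = 3: [0↦5, 1↦5, 2↦1, 3↦0, 4↦2, 5↦0, 6↦1]  zeros at y ∈ {3, 5}
  x = 4: [0↦3, 1↦3, 2↦1, 3↦4, 4↦5, 5↦4, 6↦1]  zeros at y ∈ ∅
  x = 5: [0↦5, 1↦3, 2↦1, 3↦6, 4↦4, 5↦2, 6↦0]  zeros at y ∈ {6}
  x = 6: [0↦5, 1↦6, 2↦2, 3↦0, 4↦0, 5↦2, 6↦6]  zeros at y ∈ {3, 4}
Collecting zeros: affine points = {(2, 2), (2, 3), (3, 3), (3, 5), (5, 6), (6, 3), (6, 4)}.
Total count |C(F_7)_aff| = 7.


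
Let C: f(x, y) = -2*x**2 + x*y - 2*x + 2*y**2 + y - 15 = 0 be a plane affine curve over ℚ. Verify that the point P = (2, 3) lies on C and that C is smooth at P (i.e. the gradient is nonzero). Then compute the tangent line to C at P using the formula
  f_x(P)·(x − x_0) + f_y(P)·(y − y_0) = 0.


Tangent line at P: -7*x + 15*y - 31 = 0.

Step 1: f(2, 3) = 0, so P lies on C.
Step 2: partial derivatives
  f_x(x, y) = -4*x + y - 2, f_y(x, y) = x + 4*y + 1.
  f_x(P) = -7, f_y(P) = 15 (gradient nonzero, so P is smooth).
Step 3: tangent line at P: -7·(x − 2) + 15·(y − 3) = 0.
Expanding: -7*x + 15*y - 31 = 0.


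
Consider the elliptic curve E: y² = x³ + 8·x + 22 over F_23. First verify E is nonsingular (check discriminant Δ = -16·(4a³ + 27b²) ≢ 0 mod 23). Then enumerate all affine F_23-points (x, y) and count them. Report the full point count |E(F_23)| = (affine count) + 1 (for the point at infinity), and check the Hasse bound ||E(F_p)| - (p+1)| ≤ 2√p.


Affine points = {(1, 10), (1, 13), (2, 0), (3, 2), (3, 21), (4, 7), (4, 16), (5, 7), (5, 16), (8, 0), (9, 8), (9, 15), (12, 11), (12, 12), (13, 0), (14, 7), (14, 16), (18, 8), (18, 15), (19, 8), (19, 15), (22, 6), (22, 17)}; affine count = 23; |E(F_23)| = 24.

Discriminant check: Δ ∝ 4a³ + 27b² = 4·8³ + 27·22² = 4·512 + 27·484 ≡ 5 (mod 23). Nonzero ⇒ E is nonsingular.
For each x ∈ F_23, compute rhs = x³ + 8·x + 22 mod 23, then count y ∈ F_23 with y² ≡ rhs.
  x = 0: rhs = 22, matching y values: none (0 points).
  x = 1: rhs = 8, matching y values: 10, 13 (2 points).
  x = 2: rhs = 0, matching y values: 0 (1 points).
  x = 3: rhs = 4, matching y values: 2, 21 (2 points).
  x = 4: rhs = 3, matching y values: 7, 16 (2 points).
  x = 5: rhs = 3, matching y values: 7, 16 (2 points).
  x = 6: rhs = 10, matching y values: none (0 points).
  x = 7: rhs = 7, matching y values: none (0 points).
  x = 8: rhs = 0, matching y values: 0 (1 points).
  x = 9: rhs = 18, matching y values: 8, 15 (2 points).
  x = 10: rhs = 21, matching y values: none (0 points).
  x = 11: rhs = 15, matching y values: none (0 points).
  x = 12: rhs = 6, matching y values: 11, 12 (2 points).
  x = 13: rhs = 0, matching y values: 0 (1 points).
  x = 14: rhs = 3, matching y values: 7, 16 (2 points).
  x = 15: rhs = 21, matching y values: none (0 points).
  x = 16: rhs = 14, matching y values: none (0 points).
  x = 17: rhs = 11, matching y values: none (0 points).
  x = 18: rhs = 18, matching y values: 8, 15 (2 points).
  x = 19: rhs = 18, matching y values: 8, 15 (2 points).
  x = 20: rhs = 17, matching y values: none (0 points).
  x = 21: rhs = 21, matching y values: none (0 points).
  x = 22: rhs = 13, matching y values: 6, 17 (2 points).
Total affine count: 23.
Full point count |E(F_23)| = 23 + 1 = 24.
Hasse bound: |24 − (23+1)| = |0| = 0 ≤ 2√23 ≈ 9.5917 ✓.


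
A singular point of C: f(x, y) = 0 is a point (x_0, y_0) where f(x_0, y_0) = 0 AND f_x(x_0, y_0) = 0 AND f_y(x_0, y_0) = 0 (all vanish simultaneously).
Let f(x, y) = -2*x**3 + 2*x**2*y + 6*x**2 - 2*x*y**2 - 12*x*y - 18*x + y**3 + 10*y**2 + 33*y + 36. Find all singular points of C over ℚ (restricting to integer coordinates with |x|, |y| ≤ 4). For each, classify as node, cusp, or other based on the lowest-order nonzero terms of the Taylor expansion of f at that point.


Singular points: {(0, -3)}; classification: cusp.

Compute partial derivatives:
  f_x = -6*x**2 + 4*x*y + 12*x - 2*y**2 - 12*y - 18.
  f_y = 2*x**2 - 4*x*y - 12*x + 3*y**2 + 20*y + 33.
Scan x_0 ∈ {−4, ..., 4}. For each x_0, f_y(x_0, y) is a polynomial in y; find its integer roots y ∈ {−4, ..., 4}, then test f_x and f at those candidates.
  x = -4: f_y(-4, y) = 3*y**2 + 36*y + 113; no integer root y with |y| ≤ 4.
  x = -3: f_y(-3, y) = 3*y**2 + 32*y + 87; no integer root y with |y| ≤ 4.
  x = -2: f_y(-2, y) = 3*y**2 + 28*y + 65; no integer root y with |y| ≤ 4.
  x = -1: f_y(-1, y) = 3*y**2 + 24*y + 47; no integer root y with |y| ≤ 4.
  x = 0: f_y(0, y) = 3*y**2 + 20*y + 33; vanishes at y ∈ {-3}. (0, -3): f_x = 0, f = 0 — SINGULAR.
  x = 1: f_y(1, y) = 3*y**2 + 16*y + 23; no integer root y with |y| ≤ 4.
  x = 2: f_y(2, y) = 3*y**2 + 12*y + 17; no integer root y with |y| ≤ 4.
  x = 3: f_y(3, y) = 3*y**2 + 8*y + 15; no integer root y with |y| ≤ 4.
  x = 4: f_y(4, y) = 3*y**2 + 4*y + 17; no integer root y with |y| ≤ 4.
Only singular point on the grid: (0, -3).
Classify: substitute x = 0 + u, y = -3 + v and expand: f = -2*u**3 + 2*u**2*v - 2*u*v**2 + v**3 + v**2.
No constant or linear terms (consistent with a singular point). Quadratic part: v**2. Cubic part: -2*u**3 + 2*u**2*v - 2*u*v**2 + v**3.
The quadratic part v**2 is a perfect square, so there is a single (double) tangent line v = 0, i.e. y = -3. Restricting the cubic part to that line (v = 0) leaves -2*u**3 ≠ 0, so f is not divisible by v and the branch is v² ≈ 2*u**3 to lowest order — this is a cusp.
Classification: cusp.


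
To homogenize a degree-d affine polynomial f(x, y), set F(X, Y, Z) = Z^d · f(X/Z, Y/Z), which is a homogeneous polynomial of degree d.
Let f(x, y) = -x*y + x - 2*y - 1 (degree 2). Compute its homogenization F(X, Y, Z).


F(X, Y, Z) = -X*Y + X*Z - 2*Y*Z - Z**2

deg(f) = 2.
Substitute x = X/Z, y = Y/Z into f, then multiply by Z^2.
  monomial -1·x^1·y^1 ↦ -1·X^1·Y^1·Z^0.
  monomial 1·x^1·y^0 ↦ 1·X^1·Y^0·Z^1.
  monomial -2·x^0·y^1 ↦ -2·X^0·Y^1·Z^1.
  monomial -1·x^0·y^0 ↦ -1·X^0·Y^0·Z^2.
Collecting: F(X, Y, Z) = -X*Y + X*Z - 2*Y*Z - Z**2.


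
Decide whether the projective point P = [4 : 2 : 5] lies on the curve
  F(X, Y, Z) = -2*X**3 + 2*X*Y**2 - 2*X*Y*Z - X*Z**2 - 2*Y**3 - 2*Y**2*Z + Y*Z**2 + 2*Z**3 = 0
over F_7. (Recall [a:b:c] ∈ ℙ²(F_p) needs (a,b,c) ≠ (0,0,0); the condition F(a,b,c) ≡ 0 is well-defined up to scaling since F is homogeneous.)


F(4,2,5) ≡ 3 (mod 7); P is NOT on the curve.

Evaluate F(4, 2, 5) term-by-term (mod 7).
  -2*X**3 ↦ -2·64·1·1 = -128
  2*X*Y**2 ↦ 2·4·4·1 = 32
  -2*X*Y*Z ↦ -2·4·2·5 = -80
  -X*Z**2 ↦ -1·4·1·25 = -100
  -2*Y**3 ↦ -2·1·8·1 = -16
  -2*Y**2*Z ↦ -2·1·4·5 = -40
  Y*Z**2 ↦ 1·1·2·25 = 50
  2*Z**3 ↦ 2·1·1·125 = 250
Sum: F(4, 2, 5) = (-128) + (32) + (-80) + (-100) + (-16) + (-40) + (50) + (250) = -32.
Reducing mod 7: -32 ≡ 3 (mod 7).
Since F(a, b, c) ≡ 3 ≠ 0 (mod 7), P does NOT lie on the curve.


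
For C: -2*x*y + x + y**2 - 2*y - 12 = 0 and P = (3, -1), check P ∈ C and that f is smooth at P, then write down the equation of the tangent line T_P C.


Tangent line at P: 3*x - 10*y - 19 = 0.

Step 1: f(3, -1) = 0, so P lies on C.
Step 2: partial derivatives
  f_x(x, y) = 1 - 2*y, f_y(x, y) = -2*x + 2*y - 2.
  f_x(P) = 3, f_y(P) = -10 (gradient nonzero, so P is smooth).
Step 3: tangent line at P: 3·(x − 3) + -10·(y − -1) = 0.
Expanding: 3*x - 10*y - 19 = 0.


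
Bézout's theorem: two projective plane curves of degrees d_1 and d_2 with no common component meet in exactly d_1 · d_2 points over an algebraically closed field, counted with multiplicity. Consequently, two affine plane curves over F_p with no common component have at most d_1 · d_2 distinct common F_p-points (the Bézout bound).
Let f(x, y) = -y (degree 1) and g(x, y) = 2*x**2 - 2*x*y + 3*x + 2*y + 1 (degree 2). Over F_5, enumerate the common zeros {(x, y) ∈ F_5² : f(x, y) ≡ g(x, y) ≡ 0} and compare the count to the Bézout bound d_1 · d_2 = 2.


Common zeros: {(2, 0), (4, 0)}; count = 2; Bézout bound = 2.

deg(f) = 1, deg(g) = 2, so Bézout bound = 2.
Scan x ∈ F_5. For each x, list the y ∈ F_5 with f(x, y) ≡ 0 and those with g(x, y) ≡ 0 (mod 5); the common zeros in that column are the intersection.
  x = 0: f ≡ 0 at y ∈ {0}; g ≡ 0 at y ∈ {2}; common: ∅.
  x = 1: f ≡ 0 at y ∈ {0}; g ≡ 0 at y ∈ ∅; common: ∅.
  x = 2: f ≡ 0 at y ∈ {0}; g ≡ 0 at y ∈ {0}; common: {0}.
  x = 3: f ≡ 0 at y ∈ {0}; g ≡ 0 at y ∈ {2}; common: ∅.
  x = 4: f ≡ 0 at y ∈ {0}; g ≡ 0 at y ∈ {0}; common: {0}.
Collecting: common zeros = {(2, 0), (4, 0)}, so the count is 2.
Comparison with the Bézout bound: 2 ≤ 2 = deg(f)·deg(g), as expected for curves with no common component (the bound is attained).


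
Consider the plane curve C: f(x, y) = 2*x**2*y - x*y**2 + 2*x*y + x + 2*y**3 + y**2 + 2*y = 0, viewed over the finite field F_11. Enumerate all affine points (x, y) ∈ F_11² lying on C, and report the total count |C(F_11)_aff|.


Affine F_11-points: {(0, 0), (2, 5), (2, 7), (5, 3), (6, 5), (7, 4), (9, 4), (10, 3)}; count = 8.

For each of the 121 pairs (x, y) ∈ F_11², evaluate f(x, y) mod 11. Record the zeros.
  x = 0: [0↦0, 1↦5, 2↦2, 3↦3, 4↦9, 5↦10, 6↦7, 7↦1, 8↦4, 9↦6, 10↦8]  zeros at y ∈ {0}
  x = 1: [0↦1, 1↦9, 2↦7, 3↦7, 4↦10, 5↦6, 6↦7, 7↦3, 8↦6, 9↦6, 10↦4]  zeros at y ∈ ∅
  x = 2: [0↦2, 1↦6, 2↦9, 3↦1, 4↦5, 5↦0, 6↦9, 7↦0, 8↦7, 9↦9, 10↦7]  zeros at y ∈ {5, 7}
  x = 3: [0↦3, 1↦7, 2↦8, 3↦7, 4↦5, 5↦3, 6↦2, 7↦3, 8↦7, 9↦4, 10↦6]  zeros at y ∈ ∅
  x = 4: [0↦4, 1↦1, 2↦4, 3↦3, 4↦10, 5↦4, 6↦8, 7↦1, 8↦6, 9↦2, 10↦1]  zeros at y ∈ ∅
  x = 5: [0↦5, 1↦10, 2↦8, 3↦0, 4↦9, 5↦3, 6↦5, 7↦5, 8↦4, 9↦3, 10↦3]  zeros at y ∈ {3}
  x = 6: [0↦6, 1↦1, 2↦9, 3↦9, 4↦2, 5↦0, 6↦4, 7↦4, 8↦1, 9↦7, 10↦1]  zeros at y ∈ {5}
  x = 7: [0↦7, 1↦7, 2↦7, 3↦8, 4↦0, 5↦6, 6↦5, 7↦9, 8↦8, 9↦3, 10↦6]  zeros at y ∈ {4}
  x = 8: [0↦8, 1↦6, 2↦2, 3↦8, 4↦3, 5↦10, 6↦8, 7↦9, 8↦3, 9↦2, 10↦7]  zeros at y ∈ ∅
  x = 9: [0↦9, 1↦9, 2↦5, 3↦9, 4↦0, 5↦1, 6↦2, 7↦4, 8↦8, 9↦4, 10↦4]  zeros at y ∈ {4}
  x = 10: [0↦10, 1↦5, 2↦5, 3↦0, 4↦2, 5↦1, 6↦9, 7↦5, 8↦1, 9↦9, 10↦8]  zeros at y ∈ {3}
Collecting zeros: affine points = {(0, 0), (2, 5), (2, 7), (5, 3), (6, 5), (7, 4), (9, 4), (10, 3)}.
Total count |C(F_11)_aff| = 8.


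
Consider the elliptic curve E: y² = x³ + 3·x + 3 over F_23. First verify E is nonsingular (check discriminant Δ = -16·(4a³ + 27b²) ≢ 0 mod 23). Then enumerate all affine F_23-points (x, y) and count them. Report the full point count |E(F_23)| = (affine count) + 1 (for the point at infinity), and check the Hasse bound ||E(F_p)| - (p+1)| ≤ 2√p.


Affine points = {(0, 7), (0, 16), (3, 4), (3, 19), (9, 0), (13, 10), (13, 13), (14, 11), (14, 12), (18, 1), (18, 22), (20, 6), (20, 17), (21, 9), (21, 14)}; affine count = 15; |E(F_23)| = 16.

Discriminant check: Δ ∝ 4a³ + 27b² = 4·3³ + 27·3² = 4·27 + 27·9 ≡ 6 (mod 23). Nonzero ⇒ E is nonsingular.
For each x ∈ F_23, compute rhs = x³ + 3·x + 3 mod 23, then count y ∈ F_23 with y² ≡ rhs.
  x = 0: rhs = 3, matching y values: 7, 16 (2 points).
  x = 1: rhs = 7, matching y values: none (0 points).
  x = 2: rhs = 17, matching y values: none (0 points).
  x = 3: rhs = 16, matching y values: 4, 19 (2 points).
  x = 4: rhs = 10, matching y values: none (0 points).
  x = 5: rhs = 5, matching y values: none (0 points).
  x = 6: rhs = 7, matching y values: none (0 points).
  x = 7: rhs = 22, matching y values: none (0 points).
  x = 8: rhs = 10, matching y values: none (0 points).
  x = 9: rhs = 0, matching y values: 0 (1 points).
  x = 10: rhs = 21, matching y values: none (0 points).
  x = 11: rhs = 10, matching y values: none (0 points).
  x = 12: rhs = 19, matching y values: none (0 points).
  x = 13: rhs = 8, matching y values: 10, 13 (2 points).
  x = 14: rhs = 6, matching y values: 11, 12 (2 points).
  x = 15: rhs = 19, matching y values: none (0 points).
  x = 16: rhs = 7, matching y values: none (0 points).
  x = 17: rhs = 22, matching y values: none (0 points).
  x = 18: rhs = 1, matching y values: 1, 22 (2 points).
  x = 19: rhs = 19, matching y values: none (0 points).
  x = 20: rhs = 13, matching y values: 6, 17 (2 points).
  x = 21: rhs = 12, matching y values: 9, 14 (2 points).
  x = 22: rhs = 22, matching y values: none (0 points).
Total affine count: 15.
Full point count |E(F_23)| = 15 + 1 = 16.
Hasse bound: |16 − (23+1)| = |-8| = 8 ≤ 2√23 ≈ 9.5917 ✓.


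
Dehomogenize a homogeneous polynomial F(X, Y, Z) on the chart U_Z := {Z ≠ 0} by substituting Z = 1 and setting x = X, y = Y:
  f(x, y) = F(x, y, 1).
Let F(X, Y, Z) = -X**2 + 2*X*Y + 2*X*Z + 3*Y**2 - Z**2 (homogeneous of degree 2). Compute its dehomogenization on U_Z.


f(x, y) = -x**2 + 2*x*y + 2*x + 3*y**2 - 1

On U_Z we set Z = 1. Each monomial c·X^i·Y^j·Z^k in F becomes c·x^i·y^j·1^k = c·x^i·y^j.
Substituting Z = 1: F(X, Y, 1) = -x**2 + 2*x*y + 2*x + 3*y**2 - 1.
Note: deg(f) ≤ deg(F) = 2; strict inequality happens when F is divisible by Z (lost terms).


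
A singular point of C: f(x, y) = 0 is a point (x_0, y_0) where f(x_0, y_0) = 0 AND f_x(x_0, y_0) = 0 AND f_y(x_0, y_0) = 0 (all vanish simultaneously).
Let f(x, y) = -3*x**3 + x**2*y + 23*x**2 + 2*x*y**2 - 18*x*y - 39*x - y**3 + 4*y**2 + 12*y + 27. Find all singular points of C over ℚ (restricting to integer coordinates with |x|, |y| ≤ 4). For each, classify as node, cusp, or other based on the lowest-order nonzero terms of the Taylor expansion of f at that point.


Singular points: {(3, 3)}; classification: node.

Compute partial derivatives:
  f_x = -9*x**2 + 2*x*y + 46*x + 2*y**2 - 18*y - 39.
  f_y = x**2 + 4*x*y - 18*x - 3*y**2 + 8*y + 12.
Scan x_0 ∈ {−4, ..., 4}. For each x_0, f_y(x_0, y) is a polynomial in y; find its integer roots y ∈ {−4, ..., 4}, then test f_x and f at those candidates.
  x = -4: f_y(-4, y) = -3*y**2 - 8*y + 100; no integer root y with |y| ≤ 4.
  x = -3: f_y(-3, y) = -3*y**2 - 4*y + 75; no integer root y with |y| ≤ 4.
  x = -2: f_y(-2, y) = 52 - 3*y**2; no integer root y with |y| ≤ 4.
  x = -1: f_y(-1, y) = -3*y**2 + 4*y + 31; no integer root y with |y| ≤ 4.
  x = 0: f_y(0, y) = -3*y**2 + 8*y + 12; no integer root y with |y| ≤ 4.
  x = 1: f_y(1, y) = -3*y**2 + 12*y - 5; no integer root y with |y| ≤ 4.
  x = 2: f_y(2, y) = -3*y**2 + 16*y - 20; vanishes at y ∈ {2}. (2, 2): f_x = -3 ≠ 0.
  x = 3: f_y(3, y) = -3*y**2 + 20*y - 33; vanishes at y ∈ {3}. (3, 3): f_x = 0, f = 0 — SINGULAR.
  x = 4: f_y(4, y) = -3*y**2 + 24*y - 44; no integer root y with |y| ≤ 4.
Only singular point on the grid: (3, 3).
Classify: substitute x = 3 + u, y = 3 + v and expand: f = -3*u**3 + u**2*v - u**2 + 2*u*v**2 - v**3 + v**2.
No constant or linear terms (consistent with a singular point). Quadratic part: -u**2 + v**2. Cubic part: -3*u**3 + u**2*v + 2*u*v**2 - v**3.
The quadratic part v**2 - u**2 = (v − u)(v + u) splits into two distinct linear factors, so there are two distinct tangent lines y − 3 = ±(x − 3) — this is a node (ordinary double point).
Classification: node.


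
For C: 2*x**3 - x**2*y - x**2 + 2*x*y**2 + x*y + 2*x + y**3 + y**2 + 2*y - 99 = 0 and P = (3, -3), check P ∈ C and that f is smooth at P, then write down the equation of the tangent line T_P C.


Tangent line at P: 83*x - 19*y - 306 = 0.

Step 1: f(3, -3) = 0, so P lies on C.
Step 2: partial derivatives
  f_x(x, y) = 6*x**2 - 2*x*y - 2*x + 2*y**2 + y + 2, f_y(x, y) = -x**2 + 4*x*y + x + 3*y**2 + 2*y + 2.
  f_x(P) = 83, f_y(P) = -19 (gradient nonzero, so P is smooth).
Step 3: tangent line at P: 83·(x − 3) + -19·(y − -3) = 0.
Expanding: 83*x - 19*y - 306 = 0.


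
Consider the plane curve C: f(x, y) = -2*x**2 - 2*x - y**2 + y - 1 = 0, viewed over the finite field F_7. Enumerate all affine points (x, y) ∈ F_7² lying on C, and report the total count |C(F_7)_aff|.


Affine F_7-points: {(0, 3), (0, 5), (1, 2), (1, 6), (5, 2), (5, 6), (6, 3), (6, 5)}; count = 8.

For each of the 49 pairs (x, y) ∈ F_7², evaluate f(x, y) mod 7. Record the zeros.
  x = 0: [0↦6, 1↦6, 2↦4, 3↦0, 4↦1, 5↦0, 6↦4]  zeros at y ∈ {3, 5}
  x = 1: [0↦2, 1↦2, 2↦0, 3↦3, 4↦4, 5↦3, 6↦0]  zeros at y ∈ {2, 6}
  x = 2: [0↦1, 1↦1, 2↦6, 3↦2, 4↦3, 5↦2, 6↦6]  zeros at y ∈ ∅
  x = 3: [0↦3, 1↦3, 2↦1, 3↦4, 4↦5, 5↦4, 6↦1]  zeros at y ∈ ∅
  x = 4: [0↦1, 1↦1, 2↦6, 3↦2, 4↦3, 5↦2, 6↦6]  zeros at y ∈ ∅
  x = 5: [0↦2, 1↦2, 2↦0, 3↦3, 4↦4, 5↦3, 6↦0]  zeros at y ∈ {2, 6}
  x = 6: [0↦6, 1↦6, 2↦4, 3↦0, 4↦1, 5↦0, 6↦4]  zeros at y ∈ {3, 5}
Collecting zeros: affine points = {(0, 3), (0, 5), (1, 2), (1, 6), (5, 2), (5, 6), (6, 3), (6, 5)}.
Total count |C(F_7)_aff| = 8.


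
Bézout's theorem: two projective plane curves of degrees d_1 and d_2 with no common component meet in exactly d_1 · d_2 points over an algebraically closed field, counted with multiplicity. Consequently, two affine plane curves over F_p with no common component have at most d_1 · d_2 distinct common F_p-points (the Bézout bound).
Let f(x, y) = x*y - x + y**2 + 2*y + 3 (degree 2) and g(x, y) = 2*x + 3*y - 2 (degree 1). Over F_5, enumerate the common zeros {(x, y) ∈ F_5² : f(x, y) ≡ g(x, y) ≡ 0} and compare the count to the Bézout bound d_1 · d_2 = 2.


Common zeros: ∅; count = 0; Bézout bound = 2.

deg(f) = 2, deg(g) = 1, so Bézout bound = 2.
Scan x ∈ F_5. For each x, list the y ∈ F_5 with f(x, y) ≡ 0 and those with g(x, y) ≡ 0 (mod 5); the common zeros in that column are the intersection.
  x = 0: f ≡ 0 at y ∈ ∅; g ≡ 0 at y ∈ {4}; common: ∅.
  x = 1: f ≡ 0 at y ∈ {3, 4}; g ≡ 0 at y ∈ {0}; common: ∅.
  x = 2: f ≡ 0 at y ∈ ∅; g ≡ 0 at y ∈ {1}; common: ∅.
  x = 3: f ≡ 0 at y ∈ {0}; g ≡ 0 at y ∈ {2}; common: ∅.
  x = 4: f ≡ 0 at y ∈ {2}; g ≡ 0 at y ∈ {3}; common: ∅.
Collecting: common zeros = ∅, so the count is 0.
Comparison with the Bézout bound: 0 ≤ 2 = deg(f)·deg(g), as expected for curves with no common component (the affine F_5-count falls short of the bound because intersections may lie at infinity, over extension fields, or carry multiplicity).


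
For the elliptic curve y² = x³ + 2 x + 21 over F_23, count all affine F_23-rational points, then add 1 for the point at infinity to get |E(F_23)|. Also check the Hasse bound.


Affine points = {(1, 1), (1, 22), (3, 10), (3, 13), (4, 1), (4, 22), (5, 8), (5, 15), (9, 3), (9, 20), (10, 11), (10, 12), (12, 5), (12, 18), (13, 6), (13, 17), (16, 3), (16, 20), (17, 0), (18, 1), (18, 22), (19, 8), (19, 15), (21, 3), (21, 20), (22, 8), (22, 15)}; affine count = 27; |E(F_23)| = 28.

Discriminant check: Δ ∝ 4a³ + 27b² = 4·2³ + 27·21² = 4·8 + 27·441 ≡ 2 (mod 23). Nonzero ⇒ E is nonsingular.
For each x ∈ F_23, compute rhs = x³ + 2·x + 21 mod 23, then count y ∈ F_23 with y² ≡ rhs.
  x = 0: rhs = 21, matching y values: none (0 points).
  x = 1: rhs = 1, matching y values: 1, 22 (2 points).
  x = 2: rhs = 10, matching y values: none (0 points).
  x = 3: rhs = 8, matching y values: 10, 13 (2 points).
  x = 4: rhs = 1, matching y values: 1, 22 (2 points).
  x = 5: rhs = 18, matching y values: 8, 15 (2 points).
  x = 6: rhs = 19, matching y values: none (0 points).
  x = 7: rhs = 10, matching y values: none (0 points).
  x = 8: rhs = 20, matching y values: none (0 points).
  x = 9: rhs = 9, matching y values: 3, 20 (2 points).
  x = 10: rhs = 6, matching y values: 11, 12 (2 points).
  x = 11: rhs = 17, matching y values: none (0 points).
  x = 12: rhs = 2, matching y values: 5, 18 (2 points).
  x = 13: rhs = 13, matching y values: 6, 17 (2 points).
  x = 14: rhs = 10, matching y values: none (0 points).
  x = 15: rhs = 22, matching y values: none (0 points).
  x = 16: rhs = 9, matching y values: 3, 20 (2 points).
  x = 17: rhs = 0, matching y values: 0 (1 points).
  x = 18: rhs = 1, matching y values: 1, 22 (2 points).
  x = 19: rhs = 18, matching y values: 8, 15 (2 points).
  x = 20: rhs = 11, matching y values: none (0 points).
  x = 21: rhs = 9, matching y values: 3, 20 (2 points).
  x = 22: rhs = 18, matching y values: 8, 15 (2 points).
Total affine count: 27.
Full point count |E(F_23)| = 27 + 1 = 28.
Hasse bound: |28 − (23+1)| = |4| = 4 ≤ 2√23 ≈ 9.5917 ✓.
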